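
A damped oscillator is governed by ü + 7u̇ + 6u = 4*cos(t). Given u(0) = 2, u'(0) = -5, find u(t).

Characteristic equation r² + 7r + 6 = 0 factors as (r + 6)(r + 1) = 0, so r = -6, -1.
Hence u_h = C1*exp(-6*t) + C2*exp(-t).
Try u_p = A*cos(t) + B*sin(t). Substituting and equating the coefficients of cos(t) and sin(t) gives A = 10/37, B = 14/37, so u_p = 10*cos(t)/37 + 14*sin(t)/37.
General solution: u = 10*cos(t)/37 + 14*sin(t)/37 + C1*exp(-6*t) + C2*exp(-t).
Apply the initial conditions: u(0) = 10/37 + C1 + C2 = 2 and u'(0) = 14/37 - C2 - 6*C1 = -5. Solving gives C1 = 27/37, C2 = 1.

u = 10*cos(t)/37 + 14*sin(t)/37 + 27*exp(-6*t)/37 + exp(-t)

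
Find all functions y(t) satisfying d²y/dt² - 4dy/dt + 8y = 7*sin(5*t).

Characteristic equation r² - 4r + 8 = 0 has discriminant (-4)² - 4·(8) = -16 < 0, so r = 2 ± 2i.
Hence y_h = C1*cos(2*t)*exp(2*t) + C2*exp(2*t)*sin(2*t).
Try y_p = A*cos(5*t) + B*sin(5*t). Substituting and equating the coefficients of cos(5t) and sin(5t) gives A = 140/689, B = -119/689, so y_p = -119*sin(5*t)/689 + 140*cos(5*t)/689.

y = -119*sin(5*t)/689 + 140*cos(5*t)/689 + C1*cos(2*t)*exp(2*t) + C2*exp(2*t)*sin(2*t)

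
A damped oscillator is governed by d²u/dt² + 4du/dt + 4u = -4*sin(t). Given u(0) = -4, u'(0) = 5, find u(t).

u = -116*exp(-2*t)/25 - 12*sin(t)/25 + 16*cos(t)/25 - 19*t*exp(-2*t)/5

Characteristic equation r² + 4r + 4 = 0 has discriminant (4)² - 4·(4) = 0, so r = -2 is a repeated root.
Hence u_h = (C1 + C2*t)*exp(-2*t).
Try u_p = A*cos(t) + B*sin(t). Substituting and equating the coefficients of cos(t) and sin(t) gives A = 16/25, B = -12/25, so u_p = -12*sin(t)/25 + 16*cos(t)/25.
General solution: u = -12*sin(t)/25 + 16*cos(t)/25 + C1*exp(-2*t) + C2*t*exp(-2*t).
Apply the initial conditions: u(0) = 16/25 + C1 = -4 and u'(0) = -12/25 + C2 - 2*C1 = 5. Solving gives C1 = -116/25, C2 = -19/5.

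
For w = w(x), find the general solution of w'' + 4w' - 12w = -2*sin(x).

w = 8*cos(x)/185 + 26*sin(x)/185 + C1*exp(-6*x) + C2*exp(2*x)

Characteristic equation r² + 4r - 12 = 0 factors as (r + 6)(r - 2) = 0, so r = -6, 2.
Hence w_h = C1*exp(-6*x) + C2*exp(2*x).
Try w_p = A*cos(x) + B*sin(x). Substituting and equating the coefficients of cos(x) and sin(x) gives A = 8/185, B = 26/185, so w_p = 8*cos(x)/185 + 26*sin(x)/185.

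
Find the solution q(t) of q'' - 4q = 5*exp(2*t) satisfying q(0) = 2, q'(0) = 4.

Characteristic equation r² - 4 = 0 factors as (r + 2)(r - 2) = 0, so r = -2, 2.
Hence q_h = C1*exp(-2*t) + C2*exp(2*t).
Since exp(2*t) solves the homogeneous equation (r = 2 is a root of multiplicity 1), multiply the trial by t. Try q_p = A*t*exp(2*t). Substituting into the equation and dividing by exp(2*t) gives A = 5/4, so q_p = 5*t*exp(2*t)/4.
General solution: q = C1*exp(-2*t) + C2*exp(2*t) + 5*t*exp(2*t)/4.
Apply the initial conditions: q(0) = C1 + C2 = 2 and q'(0) = 5/4 - 2*C1 + 2*C2 = 4. Solving gives C1 = 5/16, C2 = 27/16.

q = 5*exp(-2*t)/16 + 27*exp(2*t)/16 + 5*t*exp(2*t)/4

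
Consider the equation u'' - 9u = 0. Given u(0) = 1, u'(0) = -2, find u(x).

u = exp(3*x)/6 + 5*exp(-3*x)/6

Characteristic equation r² - 9 = 0 factors as (r - 3)(r + 3) = 0, so r = 3, -3.
Hence u_h = C1*exp(3*x) + C2*exp(-3*x).
Apply the initial conditions: u(0) = C1 + C2 = 1 and u'(0) = -3*C2 + 3*C1 = -2. Solving gives C1 = 1/6, C2 = 5/6.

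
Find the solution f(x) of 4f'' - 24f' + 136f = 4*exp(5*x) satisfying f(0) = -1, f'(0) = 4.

f = exp(5*x)/29 - 30*cos(5*x)*exp(3*x)/29 + 201*exp(3*x)*sin(5*x)/145

Divide through by 4: f'' - 6f' + 34f = exp(5*x).
Characteristic equation r² - 6r + 34 = 0 has discriminant (-6)² - 4·(34) = -100 < 0, so r = 3 ± 5i.
Hence f_h = C1*cos(5*x)*exp(3*x) + C2*exp(3*x)*sin(5*x).
Try f_p = A*exp(5*x). Substituting into the equation and dividing by exp(5*x) gives A = 1/29, so f_p = exp(5*x)/29.
General solution: f = exp(5*x)/29 + C1*cos(5*x)*exp(3*x) + C2*exp(3*x)*sin(5*x).
Apply the initial conditions: f(0) = 1/29 + C1 = -1 and f'(0) = 5/29 + 3*C1 + 5*C2 = 4. Solving gives C1 = -30/29, C2 = 201/145.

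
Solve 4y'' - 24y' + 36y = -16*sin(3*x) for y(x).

Divide through by 4: y'' - 6y' + 9y = -4*sin(3*x).
Characteristic equation r² - 6r + 9 = 0 has discriminant (-6)² - 4·(9) = 0, so r = 3 is a repeated root.
Hence y_h = (C1 + C2*x)*exp(3*x).
Try y_p = A*cos(3*x) + B*sin(3*x). Substituting and equating the coefficients of cos(3x) and sin(3x) gives A = -2/9, B = 0, so y_p = -2*cos(3*x)/9.

y = -2*cos(3*x)/9 + C1*exp(3*x) + C2*x*exp(3*x)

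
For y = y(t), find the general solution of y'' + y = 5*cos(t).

y = C1*cos(t) + C2*sin(t) + 5*t*sin(t)/2

Characteristic equation r² + 1 = 0 has discriminant (0)² - 4·(1) = -4 < 0, so r = ± i.
Hence y_h = C1*cos(t) + C2*sin(t).
Since ±1i are characteristic roots, multiply the trial by t. Try y_p = t*(A*cos(t) + B*sin(t)). Substituting and equating the coefficients of cos(t) and sin(t) gives A = 0, B = 5/2, so y_p = 5*t*sin(t)/2.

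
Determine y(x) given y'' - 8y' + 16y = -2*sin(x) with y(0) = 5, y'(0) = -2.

y = -30*sin(x)/289 - 16*cos(x)/289 + 1461*exp(4*x)/289 - 376*x*exp(4*x)/17

Characteristic equation r² - 8r + 16 = 0 has discriminant (-8)² - 4·(16) = 0, so r = 4 is a repeated root.
Hence y_h = (C1 + C2*x)*exp(4*x).
Try y_p = A*cos(x) + B*sin(x). Substituting and equating the coefficients of cos(x) and sin(x) gives A = -16/289, B = -30/289, so y_p = -30*sin(x)/289 - 16*cos(x)/289.
General solution: y = -30*sin(x)/289 - 16*cos(x)/289 + C1*exp(4*x) + C2*x*exp(4*x).
Apply the initial conditions: y(0) = -16/289 + C1 = 5 and y'(0) = -30/289 + C2 + 4*C1 = -2. Solving gives C1 = 1461/289, C2 = -376/17.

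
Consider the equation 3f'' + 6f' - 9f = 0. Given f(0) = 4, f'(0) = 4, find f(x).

f = 4*exp(x)

Divide through by 3: f'' + 2f' - 3f = 0.
Characteristic equation r² + 2r - 3 = 0 factors as (r + 3)(r - 1) = 0, so r = -3, 1.
Hence f_h = C1*exp(-3*x) + C2*exp(x).
Apply the initial conditions: f(0) = C1 + C2 = 4 and f'(0) = C2 - 3*C1 = 4. Solving gives C1 = 0, C2 = 4.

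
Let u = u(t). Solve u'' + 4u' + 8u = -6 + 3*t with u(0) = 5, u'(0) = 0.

Characteristic equation r² + 4r + 8 = 0 has discriminant (4)² - 4·(8) = -16 < 0, so r = -2 ± 2i.
Hence u_h = C1*cos(2*t)*exp(-2*t) + C2*exp(-2*t)*sin(2*t).
For the particular solution try u_p = A0 + A1*t. Substituting and matching coefficients of each power of t gives A0 = -15/16, A1 = 3/8, so u_p = -15/16 + 3*t/8.
General solution: u = -15/16 + 3*t/8 + C1*cos(2*t)*exp(-2*t) + C2*exp(-2*t)*sin(2*t).
Apply the initial conditions: u(0) = -15/16 + C1 = 5 and u'(0) = 3/8 - 2*C1 + 2*C2 = 0. Solving gives C1 = 95/16, C2 = 23/4.

u = -15/16 + 3*t/8 + 23*exp(-2*t)*sin(2*t)/4 + 95*cos(2*t)*exp(-2*t)/16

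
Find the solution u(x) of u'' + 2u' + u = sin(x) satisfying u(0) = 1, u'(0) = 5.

Characteristic equation r² + 2r + 1 = 0 has discriminant (2)² - 4·(1) = 0, so r = -1 is a repeated root.
Hence u_h = (C1 + C2*x)*exp(-x).
Try u_p = A*cos(x) + B*sin(x). Substituting and equating the coefficients of cos(x) and sin(x) gives A = -1/2, B = 0, so u_p = -cos(x)/2.
General solution: u = -cos(x)/2 + C1*exp(-x) + C2*x*exp(-x).
Apply the initial conditions: u(0) = -1/2 + C1 = 1 and u'(0) = C2 - C1 = 5. Solving gives C1 = 3/2, C2 = 13/2.

u = -cos(x)/2 + 3*exp(-x)/2 + 13*x*exp(-x)/2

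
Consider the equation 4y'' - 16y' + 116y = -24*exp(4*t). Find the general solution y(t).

Divide through by 4: y'' - 4y' + 29y = -6*exp(4*t).
Characteristic equation r² - 4r + 29 = 0 has discriminant (-4)² - 4·(29) = -100 < 0, so r = 2 ± 5i.
Hence y_h = C1*cos(5*t)*exp(2*t) + C2*exp(2*t)*sin(5*t).
Try y_p = A*exp(4*t). Substituting into the equation and dividing by exp(4*t) gives A = -6/29, so y_p = -6*exp(4*t)/29.

y = -6*exp(4*t)/29 + C1*cos(5*t)*exp(2*t) + C2*exp(2*t)*sin(5*t)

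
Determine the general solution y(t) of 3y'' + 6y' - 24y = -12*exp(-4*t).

y = C1*exp(2*t) + C2*exp(-4*t) + 2*t*exp(-4*t)/3

Divide through by 3: y'' + 2y' - 8y = -4*exp(-4*t).
Characteristic equation r² + 2r - 8 = 0 factors as (r - 2)(r + 4) = 0, so r = 2, -4.
Hence y_h = C1*exp(2*t) + C2*exp(-4*t).
Since exp(-4*t) solves the homogeneous equation (r = -4 is a root of multiplicity 1), multiply the trial by t. Try y_p = A*t*exp(-4*t). Substituting into the equation and dividing by exp(-4*t) gives A = 2/3, so y_p = 2*t*exp(-4*t)/3.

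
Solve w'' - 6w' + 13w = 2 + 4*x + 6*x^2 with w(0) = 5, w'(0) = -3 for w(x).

Characteristic equation r² - 6r + 13 = 0 has discriminant (-6)² - 4·(13) = -16 < 0, so r = 3 ± 2i.
Hence w_h = C1*cos(2*x)*exp(3*x) + C2*exp(3*x)*sin(2*x).
For the particular solution try w_p = A0 + A1*x + A2*x^2. Substituting and matching coefficients of each power of x gives A0 = 926/2197, A1 = 124/169, A2 = 6/13, so w_p = 926/2197 + 6*x^2/13 + 124*x/169.
General solution: w = 926/2197 + 6*x^2/13 + 124*x/169 + C1*cos(2*x)*exp(3*x) + C2*exp(3*x)*sin(2*x).
Apply the initial conditions: w(0) = 926/2197 + C1 = 5 and w'(0) = 124/169 + 2*C2 + 3*C1 = -3. Solving gives C1 = 10059/2197, C2 = -19190/2197.

w = 926/2197 + 6*x**2/13 + 124*x/169 - 19190*exp(3*x)*sin(2*x)/2197 + 10059*cos(2*x)*exp(3*x)/2197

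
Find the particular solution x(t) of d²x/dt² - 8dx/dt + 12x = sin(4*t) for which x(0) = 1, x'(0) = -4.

Characteristic equation r² - 8r + 12 = 0 factors as (r - 2)(r - 6) = 0, so r = 2, 6.
Hence x_h = C1*exp(2*t) + C2*exp(6*t).
Try x_p = A*cos(4*t) + B*sin(4*t). Substituting and equating the coefficients of cos(4t) and sin(4t) gives A = 2/65, B = -1/260, so x_p = -sin(4*t)/260 + 2*cos(4*t)/65.
General solution: x = -sin(4*t)/260 + 2*cos(4*t)/65 + C1*exp(2*t) + C2*exp(6*t).
Apply the initial conditions: x(0) = 2/65 + C1 + C2 = 1 and x'(0) = -1/65 + 2*C1 + 6*C2 = -4. Solving gives C1 = 49/20, C2 = -77/52.

x = -77*exp(6*t)/52 - sin(4*t)/260 + 2*cos(4*t)/65 + 49*exp(2*t)/20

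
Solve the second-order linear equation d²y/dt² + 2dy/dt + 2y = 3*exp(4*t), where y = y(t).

y = 3*exp(4*t)/26 + C1*cos(t)*exp(-t) + C2*exp(-t)*sin(t)

Characteristic equation r² + 2r + 2 = 0 has discriminant (2)² - 4·(2) = -4 < 0, so r = -1 ± i.
Hence y_h = C1*cos(t)*exp(-t) + C2*exp(-t)*sin(t).
Try y_p = A*exp(4*t). Substituting into the equation and dividing by exp(4*t) gives A = 3/26, so y_p = 3*exp(4*t)/26.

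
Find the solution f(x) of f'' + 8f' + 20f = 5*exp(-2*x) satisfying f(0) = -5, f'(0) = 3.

Characteristic equation r² + 8r + 20 = 0 has discriminant (8)² - 4·(20) = -16 < 0, so r = -4 ± 2i.
Hence f_h = C1*cos(2*x)*exp(-4*x) + C2*exp(-4*x)*sin(2*x).
Try f_p = A*exp(-2*x). Substituting into the equation and dividing by exp(-2*x) gives A = 5/8, so f_p = 5*exp(-2*x)/8.
General solution: f = 5*exp(-2*x)/8 + C1*cos(2*x)*exp(-4*x) + C2*exp(-4*x)*sin(2*x).
Apply the initial conditions: f(0) = 5/8 + C1 = -5 and f'(0) = -5/4 - 4*C1 + 2*C2 = 3. Solving gives C1 = -45/8, C2 = -73/8.

f = 5*exp(-2*x)/8 - 73*exp(-4*x)*sin(2*x)/8 - 45*cos(2*x)*exp(-4*x)/8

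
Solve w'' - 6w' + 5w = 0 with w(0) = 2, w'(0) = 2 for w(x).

w = 2*exp(x)

Characteristic equation r² - 6r + 5 = 0 factors as (r - 1)(r - 5) = 0, so r = 1, 5.
Hence w_h = C1*exp(x) + C2*exp(5*x).
Apply the initial conditions: w(0) = C1 + C2 = 2 and w'(0) = C1 + 5*C2 = 2. Solving gives C1 = 2, C2 = 0.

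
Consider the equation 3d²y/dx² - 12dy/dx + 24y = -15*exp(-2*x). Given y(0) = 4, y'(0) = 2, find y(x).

y = -exp(-2*x)/4 - 7*exp(2*x)*sin(2*x)/2 + 17*cos(2*x)*exp(2*x)/4

Divide through by 3: y'' - 4y' + 8y = -5*exp(-2*x).
Characteristic equation r² - 4r + 8 = 0 has discriminant (-4)² - 4·(8) = -16 < 0, so r = 2 ± 2i.
Hence y_h = C1*cos(2*x)*exp(2*x) + C2*exp(2*x)*sin(2*x).
Try y_p = A*exp(-2*x). Substituting into the equation and dividing by exp(-2*x) gives A = -1/4, so y_p = -exp(-2*x)/4.
General solution: y = -exp(-2*x)/4 + C1*cos(2*x)*exp(2*x) + C2*exp(2*x)*sin(2*x).
Apply the initial conditions: y(0) = -1/4 + C1 = 4 and y'(0) = 1/2 + 2*C1 + 2*C2 = 2. Solving gives C1 = 17/4, C2 = -7/2.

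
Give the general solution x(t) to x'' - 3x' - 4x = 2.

x = -1/2 + C1*exp(-t) + C2*exp(4*t)

Characteristic equation r² - 3r - 4 = 0 factors as (r + 1)(r - 4) = 0, so r = -1, 4.
Hence x_h = C1*exp(-t) + C2*exp(4*t).
For the particular solution try x_p = A0. Substituting and matching coefficients of each power of t gives A0 = -1/2, so x_p = -1/2.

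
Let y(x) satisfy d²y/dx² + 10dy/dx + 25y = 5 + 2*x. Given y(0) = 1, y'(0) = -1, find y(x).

y = 21/125 + 2*x/25 + 104*exp(-5*x)/125 + 77*x*exp(-5*x)/25

Characteristic equation r² + 10r + 25 = 0 has discriminant (10)² - 4·(25) = 0, so r = -5 is a repeated root.
Hence y_h = (C1 + C2*x)*exp(-5*x).
For the particular solution try y_p = A0 + A1*x. Substituting and matching coefficients of each power of x gives A0 = 21/125, A1 = 2/25, so y_p = 21/125 + 2*x/25.
General solution: y = 21/125 + 2*x/25 + C1*exp(-5*x) + C2*x*exp(-5*x).
Apply the initial conditions: y(0) = 21/125 + C1 = 1 and y'(0) = 2/25 + C2 - 5*C1 = -1. Solving gives C1 = 104/125, C2 = 77/25.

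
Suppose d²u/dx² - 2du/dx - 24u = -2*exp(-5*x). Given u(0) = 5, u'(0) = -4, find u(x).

u = -2*exp(-5*x)/11 + 18*exp(-4*x)/5 + 87*exp(6*x)/55

Characteristic equation r² - 2r - 24 = 0 factors as (r + 4)(r - 6) = 0, so r = -4, 6.
Hence u_h = C1*exp(-4*x) + C2*exp(6*x).
Try u_p = A*exp(-5*x). Substituting into the equation and dividing by exp(-5*x) gives A = -2/11, so u_p = -2*exp(-5*x)/11.
General solution: u = -2*exp(-5*x)/11 + C1*exp(-4*x) + C2*exp(6*x).
Apply the initial conditions: u(0) = -2/11 + C1 + C2 = 5 and u'(0) = 10/11 - 4*C1 + 6*C2 = -4. Solving gives C1 = 18/5, C2 = 87/55.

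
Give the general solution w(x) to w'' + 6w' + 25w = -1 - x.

Characteristic equation r² + 6r + 25 = 0 has discriminant (6)² - 4·(25) = -64 < 0, so r = -3 ± 4i.
Hence w_h = C1*cos(4*x)*exp(-3*x) + C2*exp(-3*x)*sin(4*x).
For the particular solution try w_p = A0 + A1*x. Substituting and matching coefficients of each power of x gives A0 = -19/625, A1 = -1/25, so w_p = -19/625 - x/25.

w = -19/625 - x/25 + C1*cos(4*x)*exp(-3*x) + C2*exp(-3*x)*sin(4*x)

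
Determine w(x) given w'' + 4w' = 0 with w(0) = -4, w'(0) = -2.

w = -9/2 + exp(-4*x)/2

Characteristic equation r² + 4r = 0 factors as (r + 4)r = 0, so r = -4, 0.
Hence w_h = C1*exp(-4*x) + C2.
Apply the initial conditions: w(0) = C1 + C2 = -4 and w'(0) = -4*C1 = -2. Solving gives C1 = 1/2, C2 = -9/2.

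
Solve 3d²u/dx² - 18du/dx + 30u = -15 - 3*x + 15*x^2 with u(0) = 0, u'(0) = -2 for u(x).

Divide through by 3: u'' - 6u' + 10u = -5 - x + 5*x^2.
Characteristic equation r² - 6r + 10 = 0 has discriminant (-6)² - 4·(10) = -4 < 0, so r = 3 ± i.
Hence u_h = C1*cos(x)*exp(3*x) + C2*exp(3*x)*sin(x).
For the particular solution try u_p = A0 + A1*x + A2*x^2. Substituting and matching coefficients of each power of x gives A0 = -3/10, A1 = 1/2, A2 = 1/2, so u_p = -3/10 + x/2 + x^2/2.
General solution: u = -3/10 + x/2 + x^2/2 + C1*cos(x)*exp(3*x) + C2*exp(3*x)*sin(x).
Apply the initial conditions: u(0) = -3/10 + C1 = 0 and u'(0) = 1/2 + C2 + 3*C1 = -2. Solving gives C1 = 3/10, C2 = -17/5.

u = -3/10 + x/2 + x**2/2 - 17*exp(3*x)*sin(x)/5 + 3*cos(x)*exp(3*x)/10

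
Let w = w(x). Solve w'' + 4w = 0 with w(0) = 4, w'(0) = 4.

w = 2*sin(2*x) + 4*cos(2*x)

Characteristic equation r² + 4 = 0 has discriminant (0)² - 4·(4) = -16 < 0, so r = ± 2i.
Hence w_h = C1*cos(2*x) + C2*sin(2*x).
Apply the initial conditions: w(0) = C1 = 4 and w'(0) = 2*C2 = 4. Solving gives C1 = 4, C2 = 2.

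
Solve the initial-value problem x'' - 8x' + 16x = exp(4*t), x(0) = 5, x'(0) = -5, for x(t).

Characteristic equation r² - 8r + 16 = 0 has discriminant (-8)² - 4·(16) = 0, so r = 4 is a repeated root.
Hence x_h = (C1 + C2*t)*exp(4*t).
Since exp(4*t) solves the homogeneous equation (r = 4 is a root of multiplicity 2), multiply the trial by t^2. Try x_p = A*t^2*exp(4*t). Substituting into the equation and dividing by exp(4*t) gives A = 1/2, so x_p = t^2*exp(4*t)/2.
General solution: x = C1*exp(4*t) + t^2*exp(4*t)/2 + C2*t*exp(4*t).
Apply the initial conditions: x(0) = C1 = 5 and x'(0) = C2 + 4*C1 = -5. Solving gives C1 = 5, C2 = -25.

x = 5*exp(4*t) + t**2*exp(4*t)/2 - 25*t*exp(4*t)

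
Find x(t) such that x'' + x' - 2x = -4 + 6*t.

x = 1/2 - 3*t + C1*exp(t) + C2*exp(-2*t)

Characteristic equation r² + r - 2 = 0 factors as (r - 1)(r + 2) = 0, so r = 1, -2.
Hence x_h = C1*exp(t) + C2*exp(-2*t).
For the particular solution try x_p = A0 + A1*t. Substituting and matching coefficients of each power of t gives A0 = 1/2, A1 = -3, so x_p = 1/2 - 3*t.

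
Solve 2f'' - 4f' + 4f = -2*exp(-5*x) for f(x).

Divide through by 2: f'' - 2f' + 2f = -exp(-5*x).
Characteristic equation r² - 2r + 2 = 0 has discriminant (-2)² - 4·(2) = -4 < 0, so r = 1 ± i.
Hence f_h = C1*cos(x)*exp(x) + C2*exp(x)*sin(x).
Try f_p = A*exp(-5*x). Substituting into the equation and dividing by exp(-5*x) gives A = -1/37, so f_p = -exp(-5*x)/37.

f = -exp(-5*x)/37 + C1*cos(x)*exp(x) + C2*exp(x)*sin(x)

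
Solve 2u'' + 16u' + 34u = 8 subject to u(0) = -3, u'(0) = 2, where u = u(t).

Divide through by 2: u'' + 8u' + 17u = 4.
Characteristic equation r² + 8r + 17 = 0 has discriminant (8)² - 4·(17) = -4 < 0, so r = -4 ± i.
Hence u_h = C1*cos(t)*exp(-4*t) + C2*exp(-4*t)*sin(t).
For the particular solution try u_p = A0. Substituting and matching coefficients of each power of t gives A0 = 4/17, so u_p = 4/17.
General solution: u = 4/17 + C1*cos(t)*exp(-4*t) + C2*exp(-4*t)*sin(t).
Apply the initial conditions: u(0) = 4/17 + C1 = -3 and u'(0) = C2 - 4*C1 = 2. Solving gives C1 = -55/17, C2 = -186/17.

u = 4/17 - 186*exp(-4*t)*sin(t)/17 - 55*cos(t)*exp(-4*t)/17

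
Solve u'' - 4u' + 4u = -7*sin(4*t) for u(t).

Characteristic equation r² - 4r + 4 = 0 has discriminant (-4)² - 4·(4) = 0, so r = 2 is a repeated root.
Hence u_h = (C1 + C2*t)*exp(2*t).
Try u_p = A*cos(4*t) + B*sin(4*t). Substituting and equating the coefficients of cos(4t) and sin(4t) gives A = -7/25, B = 21/100, so u_p = -7*cos(4*t)/25 + 21*sin(4*t)/100.

u = -7*cos(4*t)/25 + 21*sin(4*t)/100 + C1*exp(2*t) + C2*t*exp(2*t)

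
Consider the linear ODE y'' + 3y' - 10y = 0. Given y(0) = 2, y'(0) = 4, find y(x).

Characteristic equation r² + 3r - 10 = 0 factors as (r + 5)(r - 2) = 0, so r = -5, 2.
Hence y_h = C1*exp(-5*x) + C2*exp(2*x).
Apply the initial conditions: y(0) = C1 + C2 = 2 and y'(0) = -5*C1 + 2*C2 = 4. Solving gives C1 = 0, C2 = 2.

y = 2*exp(2*x)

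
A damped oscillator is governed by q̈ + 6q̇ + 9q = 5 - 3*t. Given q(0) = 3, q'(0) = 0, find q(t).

q = 7/9 - t/3 + 20*exp(-3*t)/9 + 7*t*exp(-3*t)

Characteristic equation r² + 6r + 9 = 0 has discriminant (6)² - 4·(9) = 0, so r = -3 is a repeated root.
Hence q_h = (C1 + C2*t)*exp(-3*t).
For the particular solution try q_p = A0 + A1*t. Substituting and matching coefficients of each power of t gives A0 = 7/9, A1 = -1/3, so q_p = 7/9 - t/3.
General solution: q = 7/9 - t/3 + C1*exp(-3*t) + C2*t*exp(-3*t).
Apply the initial conditions: q(0) = 7/9 + C1 = 3 and q'(0) = -1/3 + C2 - 3*C1 = 0. Solving gives C1 = 20/9, C2 = 7.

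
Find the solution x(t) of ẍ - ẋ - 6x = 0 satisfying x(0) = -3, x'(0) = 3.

x = -12*exp(-2*t)/5 - 3*exp(3*t)/5

Characteristic equation r² - r - 6 = 0 factors as (r + 2)(r - 3) = 0, so r = -2, 3.
Hence x_h = C1*exp(-2*t) + C2*exp(3*t).
Apply the initial conditions: x(0) = C1 + C2 = -3 and x'(0) = -2*C1 + 3*C2 = 3. Solving gives C1 = -12/5, C2 = -3/5.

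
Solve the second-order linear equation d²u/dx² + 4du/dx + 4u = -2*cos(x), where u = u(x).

u = -8*sin(x)/25 - 6*cos(x)/25 + C1*exp(-2*x) + C2*x*exp(-2*x)

Characteristic equation r² + 4r + 4 = 0 has discriminant (4)² - 4·(4) = 0, so r = -2 is a repeated root.
Hence u_h = (C1 + C2*x)*exp(-2*x).
Try u_p = A*cos(x) + B*sin(x). Substituting and equating the coefficients of cos(x) and sin(x) gives A = -6/25, B = -8/25, so u_p = -8*sin(x)/25 - 6*cos(x)/25.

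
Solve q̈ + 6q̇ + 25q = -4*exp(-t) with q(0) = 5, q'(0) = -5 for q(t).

q = -exp(-t)/5 + 13*exp(-3*t)*sin(4*t)/5 + 26*cos(4*t)*exp(-3*t)/5

Characteristic equation r² + 6r + 25 = 0 has discriminant (6)² - 4·(25) = -64 < 0, so r = -3 ± 4i.
Hence q_h = C1*cos(4*t)*exp(-3*t) + C2*exp(-3*t)*sin(4*t).
Try q_p = A*exp(-t). Substituting into the equation and dividing by exp(-t) gives A = -1/5, so q_p = -exp(-t)/5.
General solution: q = -exp(-t)/5 + C1*cos(4*t)*exp(-3*t) + C2*exp(-3*t)*sin(4*t).
Apply the initial conditions: q(0) = -1/5 + C1 = 5 and q'(0) = 1/5 - 3*C1 + 4*C2 = -5. Solving gives C1 = 26/5, C2 = 13/5.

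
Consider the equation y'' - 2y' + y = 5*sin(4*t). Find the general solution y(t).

y = -75*sin(4*t)/289 + 40*cos(4*t)/289 + C1*exp(t) + C2*t*exp(t)

Characteristic equation r² - 2r + 1 = 0 has discriminant (-2)² - 4·(1) = 0, so r = 1 is a repeated root.
Hence y_h = (C1 + C2*t)*exp(t).
Try y_p = A*cos(4*t) + B*sin(4*t). Substituting and equating the coefficients of cos(4t) and sin(4t) gives A = 40/289, B = -75/289, so y_p = -75*sin(4*t)/289 + 40*cos(4*t)/289.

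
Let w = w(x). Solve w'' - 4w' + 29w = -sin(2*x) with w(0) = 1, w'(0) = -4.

Characteristic equation r² - 4r + 29 = 0 has discriminant (-4)² - 4·(29) = -100 < 0, so r = 2 ± 5i.
Hence w_h = C1*cos(5*x)*exp(2*x) + C2*exp(2*x)*sin(5*x).
Try w_p = A*cos(2*x) + B*sin(2*x). Substituting and equating the coefficients of cos(2x) and sin(2x) gives A = -8/689, B = -25/689, so w_p = -25*sin(2*x)/689 - 8*cos(2*x)/689.
General solution: w = -25*sin(2*x)/689 - 8*cos(2*x)/689 + C1*cos(5*x)*exp(2*x) + C2*exp(2*x)*sin(5*x).
Apply the initial conditions: w(0) = -8/689 + C1 = 1 and w'(0) = -50/689 + 2*C1 + 5*C2 = -4. Solving gives C1 = 697/689, C2 = -820/689.

w = -25*sin(2*x)/689 - 8*cos(2*x)/689 - 820*exp(2*x)*sin(5*x)/689 + 697*cos(5*x)*exp(2*x)/689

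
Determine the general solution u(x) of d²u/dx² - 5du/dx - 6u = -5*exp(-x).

u = C1*exp(-x) + C2*exp(6*x) + 5*x*exp(-x)/7

Characteristic equation r² - 5r - 6 = 0 factors as (r + 1)(r - 6) = 0, so r = -1, 6.
Hence u_h = C1*exp(-x) + C2*exp(6*x).
Since exp(-x) solves the homogeneous equation (r = -1 is a root of multiplicity 1), multiply the trial by x. Try u_p = A*x*exp(-x). Substituting into the equation and dividing by exp(-x) gives A = 5/7, so u_p = 5*x*exp(-x)/7.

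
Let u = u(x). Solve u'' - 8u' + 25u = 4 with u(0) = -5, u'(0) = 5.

u = 4/25 - 129*cos(3*x)*exp(4*x)/25 + 641*exp(4*x)*sin(3*x)/75

Characteristic equation r² - 8r + 25 = 0 has discriminant (-8)² - 4·(25) = -36 < 0, so r = 4 ± 3i.
Hence u_h = C1*cos(3*x)*exp(4*x) + C2*exp(4*x)*sin(3*x).
For the particular solution try u_p = A0. Substituting and matching coefficients of each power of x gives A0 = 4/25, so u_p = 4/25.
General solution: u = 4/25 + C1*cos(3*x)*exp(4*x) + C2*exp(4*x)*sin(3*x).
Apply the initial conditions: u(0) = 4/25 + C1 = -5 and u'(0) = 3*C2 + 4*C1 = 5. Solving gives C1 = -129/25, C2 = 641/75.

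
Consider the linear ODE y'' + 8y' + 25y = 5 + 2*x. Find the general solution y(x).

y = 109/625 + 2*x/25 + C1*cos(3*x)*exp(-4*x) + C2*exp(-4*x)*sin(3*x)

Characteristic equation r² + 8r + 25 = 0 has discriminant (8)² - 4·(25) = -36 < 0, so r = -4 ± 3i.
Hence y_h = C1*cos(3*x)*exp(-4*x) + C2*exp(-4*x)*sin(3*x).
For the particular solution try y_p = A0 + A1*x. Substituting and matching coefficients of each power of x gives A0 = 109/625, A1 = 2/25, so y_p = 109/625 + 2*x/25.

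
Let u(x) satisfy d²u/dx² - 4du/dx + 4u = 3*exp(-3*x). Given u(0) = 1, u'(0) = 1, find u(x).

u = 3*exp(-3*x)/25 + 22*exp(2*x)/25 - 2*x*exp(2*x)/5

Characteristic equation r² - 4r + 4 = 0 has discriminant (-4)² - 4·(4) = 0, so r = 2 is a repeated root.
Hence u_h = (C1 + C2*x)*exp(2*x).
Try u_p = A*exp(-3*x). Substituting into the equation and dividing by exp(-3*x) gives A = 3/25, so u_p = 3*exp(-3*x)/25.
General solution: u = 3*exp(-3*x)/25 + C1*exp(2*x) + C2*x*exp(2*x).
Apply the initial conditions: u(0) = 3/25 + C1 = 1 and u'(0) = -9/25 + C2 + 2*C1 = 1. Solving gives C1 = 22/25, C2 = -2/5.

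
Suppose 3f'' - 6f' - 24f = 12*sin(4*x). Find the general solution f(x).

f = -3*sin(4*x)/20 + cos(4*x)/20 + C1*exp(4*x) + C2*exp(-2*x)

Divide through by 3: f'' - 2f' - 8f = 4*sin(4*x).
Characteristic equation r² - 2r - 8 = 0 factors as (r - 4)(r + 2) = 0, so r = 4, -2.
Hence f_h = C1*exp(4*x) + C2*exp(-2*x).
Try f_p = A*cos(4*x) + B*sin(4*x). Substituting and equating the coefficients of cos(4x) and sin(4x) gives A = 1/20, B = -3/20, so f_p = -3*sin(4*x)/20 + cos(4*x)/20.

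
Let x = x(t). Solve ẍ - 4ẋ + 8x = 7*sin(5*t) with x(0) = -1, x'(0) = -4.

x = -119*sin(5*t)/689 + 140*cos(5*t)/689 - 829*cos(2*t)*exp(2*t)/689 - 503*exp(2*t)*sin(2*t)/1378

Characteristic equation r² - 4r + 8 = 0 has discriminant (-4)² - 4·(8) = -16 < 0, so r = 2 ± 2i.
Hence x_h = C1*cos(2*t)*exp(2*t) + C2*exp(2*t)*sin(2*t).
Try x_p = A*cos(5*t) + B*sin(5*t). Substituting and equating the coefficients of cos(5t) and sin(5t) gives A = 140/689, B = -119/689, so x_p = -119*sin(5*t)/689 + 140*cos(5*t)/689.
General solution: x = -119*sin(5*t)/689 + 140*cos(5*t)/689 + C1*cos(2*t)*exp(2*t) + C2*exp(2*t)*sin(2*t).
Apply the initial conditions: x(0) = 140/689 + C1 = -1 and x'(0) = -595/689 + 2*C1 + 2*C2 = -4. Solving gives C1 = -829/689, C2 = -503/1378.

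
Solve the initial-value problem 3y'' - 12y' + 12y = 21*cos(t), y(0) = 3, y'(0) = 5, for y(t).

y = -28*sin(t)/25 + 21*cos(t)/25 + 54*exp(2*t)/25 + 9*t*exp(2*t)/5

Divide through by 3: y'' - 4y' + 4y = 7*cos(t).
Characteristic equation r² - 4r + 4 = 0 has discriminant (-4)² - 4·(4) = 0, so r = 2 is a repeated root.
Hence y_h = (C1 + C2*t)*exp(2*t).
Try y_p = A*cos(t) + B*sin(t). Substituting and equating the coefficients of cos(t) and sin(t) gives A = 21/25, B = -28/25, so y_p = -28*sin(t)/25 + 21*cos(t)/25.
General solution: y = -28*sin(t)/25 + 21*cos(t)/25 + C1*exp(2*t) + C2*t*exp(2*t).
Apply the initial conditions: y(0) = 21/25 + C1 = 3 and y'(0) = -28/25 + C2 + 2*C1 = 5. Solving gives C1 = 54/25, C2 = 9/5.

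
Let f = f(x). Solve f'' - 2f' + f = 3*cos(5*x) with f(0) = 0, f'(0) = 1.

f = -18*cos(5*x)/169 - 15*sin(5*x)/338 + 18*exp(x)/169 + 29*x*exp(x)/26

Characteristic equation r² - 2r + 1 = 0 has discriminant (-2)² - 4·(1) = 0, so r = 1 is a repeated root.
Hence f_h = (C1 + C2*x)*exp(x).
Try f_p = A*cos(5*x) + B*sin(5*x). Substituting and equating the coefficients of cos(5x) and sin(5x) gives A = -18/169, B = -15/338, so f_p = -18*cos(5*x)/169 - 15*sin(5*x)/338.
General solution: f = -18*cos(5*x)/169 - 15*sin(5*x)/338 + C1*exp(x) + C2*x*exp(x).
Apply the initial conditions: f(0) = -18/169 + C1 = 0 and f'(0) = -75/338 + C1 + C2 = 1. Solving gives C1 = 18/169, C2 = 29/26.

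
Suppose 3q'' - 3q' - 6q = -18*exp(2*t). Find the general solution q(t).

Divide through by 3: q'' - q' - 2q = -6*exp(2*t).
Characteristic equation r² - r - 2 = 0 factors as (r - 2)(r + 1) = 0, so r = 2, -1.
Hence q_h = C1*exp(2*t) + C2*exp(-t).
Since exp(2*t) solves the homogeneous equation (r = 2 is a root of multiplicity 1), multiply the trial by t. Try q_p = A*t*exp(2*t). Substituting into the equation and dividing by exp(2*t) gives A = -2, so q_p = -2*t*exp(2*t).

q = C1*exp(2*t) + C2*exp(-t) - 2*t*exp(2*t)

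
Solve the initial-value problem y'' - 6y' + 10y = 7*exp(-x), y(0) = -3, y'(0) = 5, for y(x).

Characteristic equation r² - 6r + 10 = 0 has discriminant (-6)² - 4·(10) = -4 < 0, so r = 3 ± i.
Hence y_h = C1*cos(x)*exp(3*x) + C2*exp(3*x)*sin(x).
Try y_p = A*exp(-x). Substituting into the equation and dividing by exp(-x) gives A = 7/17, so y_p = 7*exp(-x)/17.
General solution: y = 7*exp(-x)/17 + C1*cos(x)*exp(3*x) + C2*exp(3*x)*sin(x).
Apply the initial conditions: y(0) = 7/17 + C1 = -3 and y'(0) = -7/17 + C2 + 3*C1 = 5. Solving gives C1 = -58/17, C2 = 266/17.

y = 7*exp(-x)/17 - 58*cos(x)*exp(3*x)/17 + 266*exp(3*x)*sin(x)/17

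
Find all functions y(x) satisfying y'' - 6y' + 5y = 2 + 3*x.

y = 28/25 + 3*x/5 + C1*exp(x) + C2*exp(5*x)

Characteristic equation r² - 6r + 5 = 0 factors as (r - 1)(r - 5) = 0, so r = 1, 5.
Hence y_h = C1*exp(x) + C2*exp(5*x).
For the particular solution try y_p = A0 + A1*x. Substituting and matching coefficients of each power of x gives A0 = 28/25, A1 = 3/5, so y_p = 28/25 + 3*x/5.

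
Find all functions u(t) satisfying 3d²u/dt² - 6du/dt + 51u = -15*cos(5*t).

u = 10*cos(5*t)/41 + 25*sin(5*t)/82 + C1*cos(4*t)*exp(t) + C2*exp(t)*sin(4*t)

Divide through by 3: u'' - 2u' + 17u = -5*cos(5*t).
Characteristic equation r² - 2r + 17 = 0 has discriminant (-2)² - 4·(17) = -64 < 0, so r = 1 ± 4i.
Hence u_h = C1*cos(4*t)*exp(t) + C2*exp(t)*sin(4*t).
Try u_p = A*cos(5*t) + B*sin(5*t). Substituting and equating the coefficients of cos(5t) and sin(5t) gives A = 10/41, B = 25/82, so u_p = 10*cos(5*t)/41 + 25*sin(5*t)/82.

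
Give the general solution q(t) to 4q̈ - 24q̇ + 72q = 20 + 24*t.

Divide through by 4: q'' - 6q' + 18q = 5 + 6*t.
Characteristic equation r² - 6r + 18 = 0 has discriminant (-6)² - 4·(18) = -36 < 0, so r = 3 ± 3i.
Hence q_h = C1*cos(3*t)*exp(3*t) + C2*exp(3*t)*sin(3*t).
For the particular solution try q_p = A0 + A1*t. Substituting and matching coefficients of each power of t gives A0 = 7/18, A1 = 1/3, so q_p = 7/18 + t/3.

q = 7/18 + t/3 + C1*cos(3*t)*exp(3*t) + C2*exp(3*t)*sin(3*t)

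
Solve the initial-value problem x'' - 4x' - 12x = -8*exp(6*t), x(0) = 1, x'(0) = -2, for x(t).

Characteristic equation r² - 4r - 12 = 0 factors as (r + 2)(r - 6) = 0, so r = -2, 6.
Hence x_h = C1*exp(-2*t) + C2*exp(6*t).
Since exp(6*t) solves the homogeneous equation (r = 6 is a root of multiplicity 1), multiply the trial by t. Try x_p = A*t*exp(6*t). Substituting into the equation and dividing by exp(6*t) gives A = -1, so x_p = -t*exp(6*t).
General solution: x = C1*exp(-2*t) + C2*exp(6*t) - t*exp(6*t).
Apply the initial conditions: x(0) = C1 + C2 = 1 and x'(0) = -1 - 2*C1 + 6*C2 = -2. Solving gives C1 = 7/8, C2 = 1/8.

x = exp(6*t)/8 + 7*exp(-2*t)/8 - t*exp(6*t)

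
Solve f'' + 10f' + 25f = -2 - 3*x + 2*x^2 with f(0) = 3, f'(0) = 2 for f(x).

f = -8/625 - 23*x/125 + 2*x**2/25 + 1883*exp(-5*x)/625 + 2156*x*exp(-5*x)/125

Characteristic equation r² + 10r + 25 = 0 has discriminant (10)² - 4·(25) = 0, so r = -5 is a repeated root.
Hence f_h = (C1 + C2*x)*exp(-5*x).
For the particular solution try f_p = A0 + A1*x + A2*x^2. Substituting and matching coefficients of each power of x gives A0 = -8/625, A1 = -23/125, A2 = 2/25, so f_p = -8/625 - 23*x/125 + 2*x^2/25.
General solution: f = -8/625 - 23*x/125 + 2*x^2/25 + C1*exp(-5*x) + C2*x*exp(-5*x).
Apply the initial conditions: f(0) = -8/625 + C1 = 3 and f'(0) = -23/125 + C2 - 5*C1 = 2. Solving gives C1 = 1883/625, C2 = 2156/125.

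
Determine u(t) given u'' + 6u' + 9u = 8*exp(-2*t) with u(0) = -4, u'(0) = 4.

Characteristic equation r² + 6r + 9 = 0 has discriminant (6)² - 4·(9) = 0, so r = -3 is a repeated root.
Hence u_h = (C1 + C2*t)*exp(-3*t).
Try u_p = A*exp(-2*t). Substituting into the equation and dividing by exp(-2*t) gives A = 8, so u_p = 8*exp(-2*t).
General solution: u = 8*exp(-2*t) + C1*exp(-3*t) + C2*t*exp(-3*t).
Apply the initial conditions: u(0) = 8 + C1 = -4 and u'(0) = -16 + C2 - 3*C1 = 4. Solving gives C1 = -12, C2 = -16.

u = -12*exp(-3*t) + 8*exp(-2*t) - 16*t*exp(-3*t)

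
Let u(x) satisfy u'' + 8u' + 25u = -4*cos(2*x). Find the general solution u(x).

u = -84*cos(2*x)/697 - 64*sin(2*x)/697 + C1*cos(3*x)*exp(-4*x) + C2*exp(-4*x)*sin(3*x)

Characteristic equation r² + 8r + 25 = 0 has discriminant (8)² - 4·(25) = -36 < 0, so r = -4 ± 3i.
Hence u_h = C1*cos(3*x)*exp(-4*x) + C2*exp(-4*x)*sin(3*x).
Try u_p = A*cos(2*x) + B*sin(2*x). Substituting and equating the coefficients of cos(2x) and sin(2x) gives A = -84/697, B = -64/697, so u_p = -84*cos(2*x)/697 - 64*sin(2*x)/697.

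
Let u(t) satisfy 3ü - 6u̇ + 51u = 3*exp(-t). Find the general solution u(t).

Divide through by 3: u'' - 2u' + 17u = exp(-t).
Characteristic equation r² - 2r + 17 = 0 has discriminant (-2)² - 4·(17) = -64 < 0, so r = 1 ± 4i.
Hence u_h = C1*cos(4*t)*exp(t) + C2*exp(t)*sin(4*t).
Try u_p = A*exp(-t). Substituting into the equation and dividing by exp(-t) gives A = 1/20, so u_p = exp(-t)/20.

u = exp(-t)/20 + C1*cos(4*t)*exp(t) + C2*exp(t)*sin(4*t)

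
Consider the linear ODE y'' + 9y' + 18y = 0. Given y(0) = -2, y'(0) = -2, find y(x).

Characteristic equation r² + 9r + 18 = 0 factors as (r + 3)(r + 6) = 0, so r = -3, -6.
Hence y_h = C1*exp(-3*x) + C2*exp(-6*x).
Apply the initial conditions: y(0) = C1 + C2 = -2 and y'(0) = -6*C2 - 3*C1 = -2. Solving gives C1 = -14/3, C2 = 8/3.

y = -14*exp(-3*x)/3 + 8*exp(-6*x)/3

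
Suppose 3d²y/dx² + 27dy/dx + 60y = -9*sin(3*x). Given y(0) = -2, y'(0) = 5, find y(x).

y = -134*exp(-4*x)/25 - 33*sin(3*x)/850 + 81*cos(3*x)/850 + 111*exp(-5*x)/34

Divide through by 3: y'' + 9y' + 20y = -3*sin(3*x).
Characteristic equation r² + 9r + 20 = 0 factors as (r + 4)(r + 5) = 0, so r = -4, -5.
Hence y_h = C1*exp(-4*x) + C2*exp(-5*x).
Try y_p = A*cos(3*x) + B*sin(3*x). Substituting and equating the coefficients of cos(3x) and sin(3x) gives A = 81/850, B = -33/850, so y_p = -33*sin(3*x)/850 + 81*cos(3*x)/850.
General solution: y = -33*sin(3*x)/850 + 81*cos(3*x)/850 + C1*exp(-4*x) + C2*exp(-5*x).
Apply the initial conditions: y(0) = 81/850 + C1 + C2 = -2 and y'(0) = -99/850 - 5*C2 - 4*C1 = 5. Solving gives C1 = -134/25, C2 = 111/34.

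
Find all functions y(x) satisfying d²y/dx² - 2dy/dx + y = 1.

Characteristic equation r² - 2r + 1 = 0 has discriminant (-2)² - 4·(1) = 0, so r = 1 is a repeated root.
Hence y_h = (C1 + C2*x)*exp(x).
For the particular solution try y_p = A0. Substituting and matching coefficients of each power of x gives A0 = 1, so y_p = 1.

y = 1 + C1*exp(x) + C2*x*exp(x)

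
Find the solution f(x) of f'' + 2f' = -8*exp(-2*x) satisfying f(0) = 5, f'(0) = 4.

f = 5 + 4*x*exp(-2*x)

Characteristic equation r² + 2r = 0 factors as (r + 2)r = 0, so r = -2, 0.
Hence f_h = C1*exp(-2*x) + C2.
Since exp(-2*x) solves the homogeneous equation (r = -2 is a root of multiplicity 1), multiply the trial by x. Try f_p = A*x*exp(-2*x). Substituting into the equation and dividing by exp(-2*x) gives A = 4, so f_p = 4*x*exp(-2*x).
General solution: f = C2 + C1*exp(-2*x) + 4*x*exp(-2*x).
Apply the initial conditions: f(0) = C1 + C2 = 5 and f'(0) = 4 - 2*C1 = 4. Solving gives C1 = 0, C2 = 5.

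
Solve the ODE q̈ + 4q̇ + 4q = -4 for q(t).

Characteristic equation r² + 4r + 4 = 0 has discriminant (4)² - 4·(4) = 0, so r = -2 is a repeated root.
Hence q_h = (C1 + C2*t)*exp(-2*t).
For the particular solution try q_p = A0. Substituting and matching coefficients of each power of t gives A0 = -1, so q_p = -1.

q = -1 + C1*exp(-2*t) + C2*t*exp(-2*t)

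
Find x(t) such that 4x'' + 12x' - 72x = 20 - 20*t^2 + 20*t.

x = -5/18 - 5*t/27 + 5*t**2/18 + C1*exp(3*t) + C2*exp(-6*t)

Divide through by 4: x'' + 3x' - 18x = 5 - 5*t^2 + 5*t.
Characteristic equation r² + 3r - 18 = 0 factors as (r - 3)(r + 6) = 0, so r = 3, -6.
Hence x_h = C1*exp(3*t) + C2*exp(-6*t).
For the particular solution try x_p = A0 + A1*t + A2*t^2. Substituting and matching coefficients of each power of t gives A0 = -5/18, A1 = -5/27, A2 = 5/18, so x_p = -5/18 - 5*t/27 + 5*t^2/18.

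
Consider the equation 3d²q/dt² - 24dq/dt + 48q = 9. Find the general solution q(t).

q = 3/16 + C1*exp(4*t) + C2*t*exp(4*t)

Divide through by 3: q'' - 8q' + 16q = 3.
Characteristic equation r² - 8r + 16 = 0 has discriminant (-8)² - 4·(16) = 0, so r = 4 is a repeated root.
Hence q_h = (C1 + C2*t)*exp(4*t).
For the particular solution try q_p = A0. Substituting and matching coefficients of each power of t gives A0 = 3/16, so q_p = 3/16.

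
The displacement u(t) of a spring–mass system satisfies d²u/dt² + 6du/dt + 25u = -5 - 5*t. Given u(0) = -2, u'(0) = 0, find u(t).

u = -19/125 - t/5 - 231*cos(4*t)*exp(-3*t)/125 - 167*exp(-3*t)*sin(4*t)/125

Characteristic equation r² + 6r + 25 = 0 has discriminant (6)² - 4·(25) = -64 < 0, so r = -3 ± 4i.
Hence u_h = C1*cos(4*t)*exp(-3*t) + C2*exp(-3*t)*sin(4*t).
For the particular solution try u_p = A0 + A1*t. Substituting and matching coefficients of each power of t gives A0 = -19/125, A1 = -1/5, so u_p = -19/125 - t/5.
General solution: u = -19/125 - t/5 + C1*cos(4*t)*exp(-3*t) + C2*exp(-3*t)*sin(4*t).
Apply the initial conditions: u(0) = -19/125 + C1 = -2 and u'(0) = -1/5 - 3*C1 + 4*C2 = 0. Solving gives C1 = -231/125, C2 = -167/125.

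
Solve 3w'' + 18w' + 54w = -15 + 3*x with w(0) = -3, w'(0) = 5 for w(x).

Divide through by 3: w'' + 6w' + 18w = -5 + x.
Characteristic equation r² + 6r + 18 = 0 has discriminant (6)² - 4·(18) = -36 < 0, so r = -3 ± 3i.
Hence w_h = C1*cos(3*x)*exp(-3*x) + C2*exp(-3*x)*sin(3*x).
For the particular solution try w_p = A0 + A1*x. Substituting and matching coefficients of each power of x gives A0 = -8/27, A1 = 1/18, so w_p = -8/27 + x/18.
General solution: w = -8/27 + x/18 + C1*cos(3*x)*exp(-3*x) + C2*exp(-3*x)*sin(3*x).
Apply the initial conditions: w(0) = -8/27 + C1 = -3 and w'(0) = 1/18 - 3*C1 + 3*C2 = 5. Solving gives C1 = -73/27, C2 = -19/18.

w = -8/27 + x/18 - 73*cos(3*x)*exp(-3*x)/27 - 19*exp(-3*x)*sin(3*x)/18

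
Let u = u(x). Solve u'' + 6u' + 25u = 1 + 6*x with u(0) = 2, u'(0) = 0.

u = -11/625 + 6*x/25 + 1261*cos(4*x)*exp(-3*x)/625 + 3633*exp(-3*x)*sin(4*x)/2500

Characteristic equation r² + 6r + 25 = 0 has discriminant (6)² - 4·(25) = -64 < 0, so r = -3 ± 4i.
Hence u_h = C1*cos(4*x)*exp(-3*x) + C2*exp(-3*x)*sin(4*x).
For the particular solution try u_p = A0 + A1*x. Substituting and matching coefficients of each power of x gives A0 = -11/625, A1 = 6/25, so u_p = -11/625 + 6*x/25.
General solution: u = -11/625 + 6*x/25 + C1*cos(4*x)*exp(-3*x) + C2*exp(-3*x)*sin(4*x).
Apply the initial conditions: u(0) = -11/625 + C1 = 2 and u'(0) = 6/25 - 3*C1 + 4*C2 = 0. Solving gives C1 = 1261/625, C2 = 3633/2500.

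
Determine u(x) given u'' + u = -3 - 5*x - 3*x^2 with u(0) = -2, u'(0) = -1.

u = 3 - 5*x - 5*cos(x) - 3*x**2 + 4*sin(x)

Characteristic equation r² + 1 = 0 has discriminant (0)² - 4·(1) = -4 < 0, so r = ± i.
Hence u_h = C1*cos(x) + C2*sin(x).
For the particular solution try u_p = A0 + A1*x + A2*x^2. Substituting and matching coefficients of each power of x gives A0 = 3, A1 = -5, A2 = -3, so u_p = 3 - 5*x - 3*x^2.
General solution: u = 3 - 5*x - 3*x^2 + C1*cos(x) + C2*sin(x).
Apply the initial conditions: u(0) = 3 + C1 = -2 and u'(0) = -5 + C2 = -1. Solving gives C1 = -5, C2 = 4.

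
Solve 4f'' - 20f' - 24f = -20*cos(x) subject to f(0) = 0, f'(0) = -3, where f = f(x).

Divide through by 4: f'' - 5f' - 6f = -5*cos(x).
Characteristic equation r² - 5r - 6 = 0 factors as (r + 1)(r - 6) = 0, so r = -1, 6.
Hence f_h = C1*exp(-x) + C2*exp(6*x).
Try f_p = A*cos(x) + B*sin(x). Substituting and equating the coefficients of cos(x) and sin(x) gives A = 35/74, B = 25/74, so f_p = 25*sin(x)/74 + 35*cos(x)/74.
General solution: f = 25*sin(x)/74 + 35*cos(x)/74 + C1*exp(-x) + C2*exp(6*x).
Apply the initial conditions: f(0) = 35/74 + C1 + C2 = 0 and f'(0) = 25/74 - C1 + 6*C2 = -3. Solving gives C1 = 1/14, C2 = -141/259.

f = -141*exp(6*x)/259 + exp(-x)/14 + 25*sin(x)/74 + 35*cos(x)/74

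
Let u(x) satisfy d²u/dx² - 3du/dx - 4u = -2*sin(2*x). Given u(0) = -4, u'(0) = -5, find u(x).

Characteristic equation r² - 3r - 4 = 0 factors as (r - 4)(r + 1) = 0, so r = 4, -1.
Hence u_h = C1*exp(4*x) + C2*exp(-x).
Try u_p = A*cos(2*x) + B*sin(2*x). Substituting and equating the coefficients of cos(2x) and sin(2x) gives A = -3/25, B = 4/25, so u_p = -3*cos(2*x)/25 + 4*sin(2*x)/25.
General solution: u = -3*cos(2*x)/25 + 4*sin(2*x)/25 + C1*exp(4*x) + C2*exp(-x).
Apply the initial conditions: u(0) = -3/25 + C1 + C2 = -4 and u'(0) = 8/25 - C2 + 4*C1 = -5. Solving gives C1 = -46/25, C2 = -51/25.

u = -51*exp(-x)/25 - 46*exp(4*x)/25 - 3*cos(2*x)/25 + 4*sin(2*x)/25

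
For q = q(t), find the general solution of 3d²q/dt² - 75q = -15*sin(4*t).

q = 5*sin(4*t)/41 + C1*exp(-5*t) + C2*exp(5*t)

Divide through by 3: q'' - 25q = -5*sin(4*t).
Characteristic equation r² - 25 = 0 factors as (r + 5)(r - 5) = 0, so r = -5, 5.
Hence q_h = C1*exp(-5*t) + C2*exp(5*t).
Try q_p = A*cos(4*t) + B*sin(4*t). Substituting and equating the coefficients of cos(4t) and sin(4t) gives A = 0, B = 5/41, so q_p = 5*sin(4*t)/41.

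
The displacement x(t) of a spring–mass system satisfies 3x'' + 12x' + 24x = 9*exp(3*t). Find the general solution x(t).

Divide through by 3: x'' + 4x' + 8x = 3*exp(3*t).
Characteristic equation r² + 4r + 8 = 0 has discriminant (4)² - 4·(8) = -16 < 0, so r = -2 ± 2i.
Hence x_h = C1*cos(2*t)*exp(-2*t) + C2*exp(-2*t)*sin(2*t).
Try x_p = A*exp(3*t). Substituting into the equation and dividing by exp(3*t) gives A = 3/29, so x_p = 3*exp(3*t)/29.

x = 3*exp(3*t)/29 + C1*cos(2*t)*exp(-2*t) + C2*exp(-2*t)*sin(2*t)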